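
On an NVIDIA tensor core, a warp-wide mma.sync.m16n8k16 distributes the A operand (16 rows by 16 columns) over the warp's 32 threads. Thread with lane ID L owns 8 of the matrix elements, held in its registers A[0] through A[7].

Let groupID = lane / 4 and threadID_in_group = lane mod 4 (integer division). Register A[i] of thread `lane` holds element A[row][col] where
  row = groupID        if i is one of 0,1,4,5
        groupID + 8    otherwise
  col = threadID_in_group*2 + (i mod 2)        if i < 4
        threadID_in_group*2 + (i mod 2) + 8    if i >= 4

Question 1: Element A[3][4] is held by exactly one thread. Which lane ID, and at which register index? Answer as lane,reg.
14,0

r=3→G=3,rhi=0  c=4→chi=0,T=2,p=0
L=3*4+2=14  i=0*4+0*2+0=0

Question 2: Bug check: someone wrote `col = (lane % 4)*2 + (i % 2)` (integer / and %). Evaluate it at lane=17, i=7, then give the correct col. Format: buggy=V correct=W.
buggy=3 correct=11

`(lane % 4)*2 + (i % 2)`[17,7]->3
17: gid=4,tid=1
[7] (4+8,1*2+1+8) = (12,11)
col: 3 vs 11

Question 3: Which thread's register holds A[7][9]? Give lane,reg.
r=7⇒gr=7,Rb=0  c=9⇒Cb=1,th=0,odd=1
L=7*4+0=28  i=1*4+0*2+1=5

28,5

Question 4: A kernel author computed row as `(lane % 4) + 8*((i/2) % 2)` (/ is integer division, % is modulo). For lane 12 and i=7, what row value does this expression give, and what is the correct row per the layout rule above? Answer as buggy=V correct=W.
`(lane % 4) + 8*((i/2) % 2)`[12,7]⇒8
L=12⇒gr=12>>2=3, th=12&3=0
[7]⇒row 3+8=11  col 0·2+1+8=9
row: 8 vs 11

buggy=8 correct=11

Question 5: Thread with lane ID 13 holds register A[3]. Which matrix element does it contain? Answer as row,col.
lane 13: gr=3 (13/4), th=1 (13%4)
i=3: r=3+8=11, c=1*2+1+0=3

11,3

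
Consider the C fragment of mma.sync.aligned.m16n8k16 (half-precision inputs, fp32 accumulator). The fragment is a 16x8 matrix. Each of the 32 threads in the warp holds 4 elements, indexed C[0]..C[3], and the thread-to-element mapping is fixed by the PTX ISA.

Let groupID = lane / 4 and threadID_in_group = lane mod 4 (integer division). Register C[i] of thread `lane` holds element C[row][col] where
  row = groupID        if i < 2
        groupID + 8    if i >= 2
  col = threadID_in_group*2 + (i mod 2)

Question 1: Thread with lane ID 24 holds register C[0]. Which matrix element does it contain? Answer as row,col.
L=24->gid=24>>2=6, tid=24&3=0
[0]->row 6+0=6  col 0·2+0=0

6,0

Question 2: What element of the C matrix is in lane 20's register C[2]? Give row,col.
20: gr=5,th=0
[2] (5+8,0*2+0) = (13,0)

13,0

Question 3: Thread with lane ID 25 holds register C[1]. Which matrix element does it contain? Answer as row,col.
lane 25: grp=6 (25/4), tig=1 (25%4)
i=1: r=6+0=6, c=1*2+1=3

6,3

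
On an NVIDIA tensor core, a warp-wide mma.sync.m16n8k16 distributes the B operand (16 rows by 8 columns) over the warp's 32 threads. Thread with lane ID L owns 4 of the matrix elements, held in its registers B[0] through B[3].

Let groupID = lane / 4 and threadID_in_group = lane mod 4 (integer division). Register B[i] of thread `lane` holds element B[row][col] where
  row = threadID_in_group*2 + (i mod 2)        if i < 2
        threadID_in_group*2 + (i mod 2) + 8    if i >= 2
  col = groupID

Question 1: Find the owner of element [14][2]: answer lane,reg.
11,2

c: 2->gid=2  r: 14->r8=1,tid=3,i&1=0
L=2*4+3=11  i=1*2+0=2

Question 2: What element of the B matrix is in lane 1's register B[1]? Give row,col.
1: gr=0,th=1
[1] (1*2+1+0,0) = (3,0)

3,0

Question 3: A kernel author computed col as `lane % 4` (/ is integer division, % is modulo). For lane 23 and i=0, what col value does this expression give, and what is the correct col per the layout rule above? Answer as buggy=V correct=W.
`lane % 4`[23,0]->3
L=23->gid=23>>2=5, tid=23&3=3
[0]->row 3·2+0+0=6  col gid=5
col: 3 vs 5

buggy=3 correct=5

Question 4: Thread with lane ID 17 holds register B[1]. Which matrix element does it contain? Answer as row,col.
3,4

17: gid=4,tid=1
[1] (1*2+1+0,4) = (3,4)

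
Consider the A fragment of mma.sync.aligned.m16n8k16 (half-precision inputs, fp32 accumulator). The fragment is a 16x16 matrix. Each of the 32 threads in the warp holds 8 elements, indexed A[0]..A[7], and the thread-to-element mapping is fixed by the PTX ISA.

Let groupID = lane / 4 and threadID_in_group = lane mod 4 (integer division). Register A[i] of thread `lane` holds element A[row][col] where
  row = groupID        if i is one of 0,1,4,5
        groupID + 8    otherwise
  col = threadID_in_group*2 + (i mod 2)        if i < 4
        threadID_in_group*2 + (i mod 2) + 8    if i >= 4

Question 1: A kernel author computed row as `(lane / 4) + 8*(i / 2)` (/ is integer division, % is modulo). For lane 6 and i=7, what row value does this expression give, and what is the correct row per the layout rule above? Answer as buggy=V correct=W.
buggy=25 correct=9

`(lane / 4) + 8*(i / 2)`[6,7]->25
lane 6: gid=1 (6/4), tid=2 (6%4)
i=7: r=1+8=9, c=2*2+1+8=13
row: 25 vs 9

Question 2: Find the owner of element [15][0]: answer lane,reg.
r: 15->gid=7,r8=1  c: 0->c8=0,tid=0,i&1=0
L=7*4+0=28  i=0*4+1*2+0=2

28,2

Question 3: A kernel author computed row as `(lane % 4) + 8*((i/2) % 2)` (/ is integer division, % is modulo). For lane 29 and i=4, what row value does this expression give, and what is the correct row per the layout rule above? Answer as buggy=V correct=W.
buggy=1 correct=7

`(lane % 4) + 8*((i/2) % 2)`[29,4]->1
lane 29: g=7 (29/4), t=1 (29%4)
i=4: r=7+0=7, c=1*2+0+8=10
row: 1 vs 7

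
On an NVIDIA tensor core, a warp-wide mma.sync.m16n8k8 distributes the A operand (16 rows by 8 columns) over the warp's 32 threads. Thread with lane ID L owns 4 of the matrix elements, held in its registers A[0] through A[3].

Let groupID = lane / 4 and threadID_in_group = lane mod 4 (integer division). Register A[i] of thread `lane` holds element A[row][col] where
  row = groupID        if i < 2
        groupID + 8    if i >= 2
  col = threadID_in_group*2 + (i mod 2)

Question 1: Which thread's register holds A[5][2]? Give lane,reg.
21,0

r=5->g=5,rb=0  c=2->t=1,b0=0
L=5*4+1=21  i=0*2+0=0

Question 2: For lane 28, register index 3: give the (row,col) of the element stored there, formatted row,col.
L=28→G=28>>2=7, T=28&3=0
[3]→row 7+8=15  col 0·2+1=1

15,1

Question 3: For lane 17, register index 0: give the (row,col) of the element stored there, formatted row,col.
17: grp=4,tig=1
[0] (4+0,1*2+0) = (4,2)

4,2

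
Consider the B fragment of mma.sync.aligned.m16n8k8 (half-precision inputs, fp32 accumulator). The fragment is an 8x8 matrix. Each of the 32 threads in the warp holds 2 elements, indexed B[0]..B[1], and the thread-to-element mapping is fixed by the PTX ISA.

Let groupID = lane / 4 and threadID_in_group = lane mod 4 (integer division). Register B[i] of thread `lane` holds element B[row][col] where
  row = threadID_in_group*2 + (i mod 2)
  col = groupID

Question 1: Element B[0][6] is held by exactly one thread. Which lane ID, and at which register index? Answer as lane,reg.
c: 6->gid=6  r: 0->tid=0,i&1=0
L=6*4+0=24  i=0=0

24,0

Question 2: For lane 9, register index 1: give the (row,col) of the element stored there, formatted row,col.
3,2

lane 9→9/4=2, 9 mod 4=1
i=1  r:2·1+1→3  c:2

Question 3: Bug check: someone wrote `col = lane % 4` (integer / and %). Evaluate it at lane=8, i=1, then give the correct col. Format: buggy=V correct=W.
`lane % 4`[8,1]->0
lane 8: gid=2 (8/4), tid=0 (8%4)
i=1: r=0*2+1=1, c=gid=2
col: 0 vs 2

buggy=0 correct=2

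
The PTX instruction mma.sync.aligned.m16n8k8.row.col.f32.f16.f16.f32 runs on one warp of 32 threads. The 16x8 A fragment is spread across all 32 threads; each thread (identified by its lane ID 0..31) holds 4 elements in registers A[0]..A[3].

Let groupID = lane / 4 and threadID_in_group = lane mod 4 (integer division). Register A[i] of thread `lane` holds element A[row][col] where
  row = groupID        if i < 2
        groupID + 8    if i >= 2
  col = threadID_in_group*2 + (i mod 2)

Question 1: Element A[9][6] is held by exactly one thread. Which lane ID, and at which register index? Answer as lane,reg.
r:9=>grp=1,rB=1  c:6=>tig=3,lo=0
L=1*4+3=7  i=1*2+0=2

7,2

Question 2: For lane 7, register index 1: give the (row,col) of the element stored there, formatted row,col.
L=7⇒gr=7>>2=1, th=7&3=3
[1]⇒row 1+0=1  col 3·2+1=7

1,7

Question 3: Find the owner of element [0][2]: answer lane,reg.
1,0

r=0->g=0,rb=0  c=2->t=1,b0=0
L=0*4+1=1  i=0*2+0=0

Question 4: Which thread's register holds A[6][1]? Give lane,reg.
r=6→G=6,rhi=0  c=1→T=0,p=1
L=6*4+0=24  i=0*2+1=1

24,1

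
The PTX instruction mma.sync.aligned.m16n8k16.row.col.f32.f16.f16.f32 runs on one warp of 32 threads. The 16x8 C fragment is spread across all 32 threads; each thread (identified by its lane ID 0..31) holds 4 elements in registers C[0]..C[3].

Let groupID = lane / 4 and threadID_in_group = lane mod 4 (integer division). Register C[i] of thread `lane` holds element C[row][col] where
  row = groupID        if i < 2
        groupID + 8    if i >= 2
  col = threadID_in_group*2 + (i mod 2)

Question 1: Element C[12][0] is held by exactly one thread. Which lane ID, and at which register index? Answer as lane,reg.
16,2

r: 12->gid=4,r8=1  c: 0->tid=0,i&1=0
L=4*4+0=16  i=1*2+0=2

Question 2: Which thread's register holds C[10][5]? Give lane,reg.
10,3

r=10⇒gr=2,Rb=1  c=5⇒th=2,odd=1
L=2*4+2=10  i=1*2+1=3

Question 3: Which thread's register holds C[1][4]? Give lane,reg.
r=1⇒gr=1,Rb=0  c=4⇒th=2,odd=0
L=1*4+2=6  i=0*2+0=0

6,0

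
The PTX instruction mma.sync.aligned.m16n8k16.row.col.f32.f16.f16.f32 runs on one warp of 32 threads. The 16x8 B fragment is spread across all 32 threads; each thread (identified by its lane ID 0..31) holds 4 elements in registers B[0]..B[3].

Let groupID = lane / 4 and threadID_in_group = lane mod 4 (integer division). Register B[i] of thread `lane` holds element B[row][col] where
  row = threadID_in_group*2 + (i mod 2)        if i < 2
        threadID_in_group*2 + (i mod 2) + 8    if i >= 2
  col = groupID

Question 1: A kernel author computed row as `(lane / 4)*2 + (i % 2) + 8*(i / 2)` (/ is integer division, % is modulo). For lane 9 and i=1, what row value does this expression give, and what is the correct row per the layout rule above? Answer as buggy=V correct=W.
buggy=5 correct=3

`(lane / 4)*2 + (i % 2) + 8*(i / 2)`[9,1]⇒5
lane 9⇒9/4=2, 9 mod 4=1
i=1  r:2·1+1+0⇒3  c:2
row: 5 vs 3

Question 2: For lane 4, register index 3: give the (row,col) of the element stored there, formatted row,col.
9,1

4: G=1,T=0
[3] (0*2+1+8,1) = (9,1)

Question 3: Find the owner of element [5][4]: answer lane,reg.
18,1

c: 4->gid=4  r: 5->r8=0,tid=2,i&1=1
L=4*4+2=18  i=0*2+1=1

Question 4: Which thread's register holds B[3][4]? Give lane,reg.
c: 4->gid=4  r: 3->r8=0,tid=1,i&1=1
L=4*4+1=17  i=0*2+1=1

17,1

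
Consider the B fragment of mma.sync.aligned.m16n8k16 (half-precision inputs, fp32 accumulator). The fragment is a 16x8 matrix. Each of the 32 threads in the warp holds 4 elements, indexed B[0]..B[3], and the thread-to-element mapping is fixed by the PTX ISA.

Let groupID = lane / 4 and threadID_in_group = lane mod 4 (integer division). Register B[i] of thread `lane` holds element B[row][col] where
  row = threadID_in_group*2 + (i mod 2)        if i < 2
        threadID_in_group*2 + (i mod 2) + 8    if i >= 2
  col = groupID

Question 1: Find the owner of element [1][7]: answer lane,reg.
c=7⇒gr=7  r=1⇒Rb=0,th=0,odd=1
L=7*4+0=28  i=0*2+1=1

28,1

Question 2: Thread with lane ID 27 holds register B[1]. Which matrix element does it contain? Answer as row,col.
7,6

L=27=>grp=27>>2=6, tig=27&3=3
[1]=>row 3·2+1+0=7  col grp=6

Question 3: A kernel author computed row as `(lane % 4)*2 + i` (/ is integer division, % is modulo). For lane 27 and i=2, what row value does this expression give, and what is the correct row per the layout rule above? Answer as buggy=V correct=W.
`(lane % 4)*2 + i`[27,2]->8
27: gid=6,tid=3
[2] (3*2+0+8,6) = (14,6)
row: 8 vs 14

buggy=8 correct=14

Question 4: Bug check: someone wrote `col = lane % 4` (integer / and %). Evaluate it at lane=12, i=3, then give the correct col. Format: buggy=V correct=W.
`lane % 4`[12,3]→0
L=12→G=12>>2=3, T=12&3=0
[3]→row 0·2+1+8=9  col G=3
col: 0 vs 3

buggy=0 correct=3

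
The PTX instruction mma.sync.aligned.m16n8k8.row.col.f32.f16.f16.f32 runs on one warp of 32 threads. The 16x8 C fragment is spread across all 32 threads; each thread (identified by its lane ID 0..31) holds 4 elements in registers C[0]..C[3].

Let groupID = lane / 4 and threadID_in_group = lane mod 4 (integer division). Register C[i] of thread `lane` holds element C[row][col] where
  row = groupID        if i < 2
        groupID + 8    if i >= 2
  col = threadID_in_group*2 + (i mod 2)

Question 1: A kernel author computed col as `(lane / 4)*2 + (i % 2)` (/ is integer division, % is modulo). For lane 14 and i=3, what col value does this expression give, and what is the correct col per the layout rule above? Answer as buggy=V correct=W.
`(lane / 4)*2 + (i % 2)`[14,3]=>7
L=14=>grp=14>>2=3, tig=14&3=2
[3]=>row 3+8=11  col 2·2+1=5
col: 7 vs 5

buggy=7 correct=5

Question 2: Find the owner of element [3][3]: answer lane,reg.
13,1

r=3→G=3,rhi=0  c=3→T=1,p=1
L=3*4+1=13  i=0*2+1=1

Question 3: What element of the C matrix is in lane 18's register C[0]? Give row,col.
4,4

lane 18⇒18/4=4, 18 mod 4=2
i=0  r:4+0⇒4  c:2·2+0⇒4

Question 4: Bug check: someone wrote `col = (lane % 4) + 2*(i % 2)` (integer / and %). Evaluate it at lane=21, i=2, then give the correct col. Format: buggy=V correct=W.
buggy=1 correct=2

`(lane % 4) + 2*(i % 2)`[21,2]->1
lane 21: gid=5 (21/4), tid=1 (21%4)
i=2: r=5+8=13, c=1*2+0=2
col: 1 vs 2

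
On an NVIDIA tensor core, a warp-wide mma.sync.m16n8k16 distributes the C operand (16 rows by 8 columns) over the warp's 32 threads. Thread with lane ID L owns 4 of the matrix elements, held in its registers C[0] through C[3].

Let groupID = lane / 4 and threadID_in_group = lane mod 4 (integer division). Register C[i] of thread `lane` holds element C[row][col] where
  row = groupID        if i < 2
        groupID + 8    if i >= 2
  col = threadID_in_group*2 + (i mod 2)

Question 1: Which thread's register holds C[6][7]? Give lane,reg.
r=6→G=6,rhi=0  c=7→T=3,p=1
L=6*4+3=27  i=0*2+1=1

27,1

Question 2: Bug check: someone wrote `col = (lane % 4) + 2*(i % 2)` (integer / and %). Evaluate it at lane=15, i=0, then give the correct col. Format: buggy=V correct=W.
buggy=3 correct=6

`(lane % 4) + 2*(i % 2)`[15,0]⇒3
lane 15⇒15/4=3, 15 mod 4=3
i=0  r:3+0⇒3  c:2·3+0⇒6
col: 3 vs 6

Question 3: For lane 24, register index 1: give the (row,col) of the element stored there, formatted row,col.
6,1

lane 24→24/4=6, 24 mod 4=0
i=1  r:6+0→6  c:2·0+1→1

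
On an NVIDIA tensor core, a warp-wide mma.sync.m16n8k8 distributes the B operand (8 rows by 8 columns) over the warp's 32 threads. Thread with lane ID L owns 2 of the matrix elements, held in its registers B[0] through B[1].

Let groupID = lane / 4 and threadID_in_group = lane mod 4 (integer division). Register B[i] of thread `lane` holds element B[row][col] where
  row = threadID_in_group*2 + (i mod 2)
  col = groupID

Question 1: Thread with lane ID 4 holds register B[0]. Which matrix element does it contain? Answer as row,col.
0,1

lane 4->4/4=1, 4 mod 4=0
i=0  r:2·0+0->0  c:1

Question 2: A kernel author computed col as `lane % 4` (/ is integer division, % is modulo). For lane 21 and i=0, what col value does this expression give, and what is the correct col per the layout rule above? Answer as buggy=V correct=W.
`lane % 4`[21,0]->1
21: gid=5,tid=1
[0] (1*2+0,5) = (2,5)
col: 1 vs 5

buggy=1 correct=5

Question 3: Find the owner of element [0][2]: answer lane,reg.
c=2→G=2  r=0→T=0,p=0
L=2*4+0=8  i=0=0

8,0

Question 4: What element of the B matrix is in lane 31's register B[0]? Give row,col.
6,7

31: gr=7,th=3
[0] (3*2+0,7) = (6,7)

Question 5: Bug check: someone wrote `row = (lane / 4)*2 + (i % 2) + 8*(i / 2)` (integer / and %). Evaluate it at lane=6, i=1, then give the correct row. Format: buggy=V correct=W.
`(lane / 4)*2 + (i % 2) + 8*(i / 2)`[6,1]->3
lane 6->6/4=1, 6 mod 4=2
i=1  r:2·2+1->5  c:1
row: 3 vs 5

buggy=3 correct=5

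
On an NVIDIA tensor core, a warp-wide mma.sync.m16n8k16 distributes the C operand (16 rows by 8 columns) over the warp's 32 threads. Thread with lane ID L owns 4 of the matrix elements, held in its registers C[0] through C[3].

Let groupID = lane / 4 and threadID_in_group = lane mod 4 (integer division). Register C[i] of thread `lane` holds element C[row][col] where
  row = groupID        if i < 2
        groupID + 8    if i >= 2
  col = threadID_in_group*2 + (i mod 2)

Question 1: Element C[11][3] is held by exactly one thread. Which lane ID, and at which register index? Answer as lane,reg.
r=11⇒gr=3,Rb=1  c=3⇒th=1,odd=1
L=3*4+1=13  i=1*2+1=3

13,3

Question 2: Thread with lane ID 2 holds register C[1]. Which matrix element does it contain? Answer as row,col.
lane 2: grp=0 (2/4), tig=2 (2%4)
i=1: r=0+0=0, c=2*2+1=5

0,5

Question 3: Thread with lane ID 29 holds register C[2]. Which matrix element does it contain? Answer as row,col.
lane 29->29/4=7, 29 mod 4=1
i=2  r:7+8->15  c:2·1+0->2

15,2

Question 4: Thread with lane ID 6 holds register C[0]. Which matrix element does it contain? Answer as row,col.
6: G=1,T=2
[0] (1+0,2*2+0) = (1,4)

1,4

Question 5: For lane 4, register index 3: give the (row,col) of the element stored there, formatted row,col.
lane 4→4/4=1, 4 mod 4=0
i=3  r:1+8→9  c:2·0+1→1

9,1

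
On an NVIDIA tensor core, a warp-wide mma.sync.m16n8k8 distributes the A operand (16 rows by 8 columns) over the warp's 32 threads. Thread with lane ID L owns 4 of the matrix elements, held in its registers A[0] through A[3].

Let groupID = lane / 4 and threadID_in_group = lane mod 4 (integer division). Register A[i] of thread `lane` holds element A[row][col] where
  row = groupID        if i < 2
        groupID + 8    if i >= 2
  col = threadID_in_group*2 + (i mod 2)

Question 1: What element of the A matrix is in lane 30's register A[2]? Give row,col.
30: G=7,T=2
[2] (7+8,2*2+0) = (15,4)

15,4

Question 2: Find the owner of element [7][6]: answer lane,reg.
31,0

r=7→G=7,rhi=0  c=6→T=3,p=0
L=7*4+3=31  i=0*2+0=0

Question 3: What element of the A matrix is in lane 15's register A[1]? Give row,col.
3,7

15: gid=3,tid=3
[1] (3+0,3*2+1) = (3,7)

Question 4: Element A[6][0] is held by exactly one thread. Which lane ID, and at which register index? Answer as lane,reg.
r=6->g=6,rb=0  c=0->t=0,b0=0
L=6*4+0=24  i=0*2+0=0

24,0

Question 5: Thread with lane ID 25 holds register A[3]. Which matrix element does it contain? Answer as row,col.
L=25->gid=25>>2=6, tid=25&3=1
[3]->row 6+8=14  col 1·2+1=3

14,3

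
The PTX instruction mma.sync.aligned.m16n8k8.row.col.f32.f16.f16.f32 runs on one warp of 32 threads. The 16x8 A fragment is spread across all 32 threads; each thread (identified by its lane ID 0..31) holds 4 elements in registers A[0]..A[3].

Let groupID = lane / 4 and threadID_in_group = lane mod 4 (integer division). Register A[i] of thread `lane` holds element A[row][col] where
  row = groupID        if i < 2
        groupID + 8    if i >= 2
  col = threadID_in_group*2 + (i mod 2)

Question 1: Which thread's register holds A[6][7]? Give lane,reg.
r=6⇒gr=6,Rb=0  c=7⇒th=3,odd=1
L=6*4+3=27  i=0*2+1=1

27,1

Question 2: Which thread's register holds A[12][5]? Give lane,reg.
r:12=>grp=4,rB=1  c:5=>tig=2,lo=1
L=4*4+2=18  i=1*2+1=3

18,3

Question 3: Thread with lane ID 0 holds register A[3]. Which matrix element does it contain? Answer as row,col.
8,1

lane 0: gid=0 (0/4), tid=0 (0%4)
i=3: r=0+8=8, c=0*2+1=1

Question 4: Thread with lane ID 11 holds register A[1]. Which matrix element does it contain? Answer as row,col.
2,7

lane 11: gr=2 (11/4), th=3 (11%4)
i=1: r=2+0=2, c=3*2+1=7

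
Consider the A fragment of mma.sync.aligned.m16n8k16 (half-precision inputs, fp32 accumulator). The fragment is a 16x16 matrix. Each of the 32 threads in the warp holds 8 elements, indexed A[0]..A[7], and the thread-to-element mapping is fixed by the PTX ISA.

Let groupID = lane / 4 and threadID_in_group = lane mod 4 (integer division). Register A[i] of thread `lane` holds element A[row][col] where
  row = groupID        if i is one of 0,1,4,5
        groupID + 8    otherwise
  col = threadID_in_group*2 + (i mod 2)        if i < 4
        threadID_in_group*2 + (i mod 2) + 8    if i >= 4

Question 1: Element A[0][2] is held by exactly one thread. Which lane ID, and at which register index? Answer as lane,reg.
r=0⇒gr=0,Rb=0  c=2⇒Cb=0,th=1,odd=0
L=0*4+1=1  i=0*4+0*2+0=0

1,0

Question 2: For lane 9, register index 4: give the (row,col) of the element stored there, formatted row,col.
lane 9→9/4=2, 9 mod 4=1
i=4  r:2+0→2  c:2·1+0+8→10

2,10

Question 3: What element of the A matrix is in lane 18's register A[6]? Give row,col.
lane 18->18/4=4, 18 mod 4=2
i=6  r:4+8->12  c:2·2+0+8->12

12,12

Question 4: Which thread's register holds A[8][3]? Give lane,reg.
1,3

r=8→G=0,rhi=1  c=3→chi=0,T=1,p=1
L=0*4+1=1  i=0*4+1*2+1=3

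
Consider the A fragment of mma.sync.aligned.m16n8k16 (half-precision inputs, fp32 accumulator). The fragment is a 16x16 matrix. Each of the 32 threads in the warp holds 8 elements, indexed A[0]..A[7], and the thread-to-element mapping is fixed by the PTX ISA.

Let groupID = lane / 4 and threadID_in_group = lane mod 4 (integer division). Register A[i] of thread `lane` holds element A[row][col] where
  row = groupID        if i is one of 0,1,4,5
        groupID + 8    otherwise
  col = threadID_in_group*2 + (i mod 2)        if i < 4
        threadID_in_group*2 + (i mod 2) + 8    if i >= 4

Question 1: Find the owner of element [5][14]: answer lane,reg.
23,4

r=5→G=5,rhi=0  c=14→chi=1,T=3,p=0
L=5*4+3=23  i=1*4+0*2+0=4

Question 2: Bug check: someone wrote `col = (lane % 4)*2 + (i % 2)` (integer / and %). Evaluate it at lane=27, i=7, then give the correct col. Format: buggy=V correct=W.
buggy=7 correct=15

`(lane % 4)*2 + (i % 2)`[27,7]->7
lane 27->27/4=6, 27 mod 4=3
i=7  r:6+8->14  c:2·3+1+8->15
col: 7 vs 15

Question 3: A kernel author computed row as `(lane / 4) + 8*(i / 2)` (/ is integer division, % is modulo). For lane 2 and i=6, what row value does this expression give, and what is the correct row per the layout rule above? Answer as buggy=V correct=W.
buggy=24 correct=8

`(lane / 4) + 8*(i / 2)`[2,6]->24
lane 2->2/4=0, 2 mod 4=2
i=6  r:0+8->8  c:2·2+0+8->12
row: 24 vs 8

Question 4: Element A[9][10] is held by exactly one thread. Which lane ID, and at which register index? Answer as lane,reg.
r=9→G=1,rhi=1  c=10→chi=1,T=1,p=0
L=1*4+1=5  i=1*4+1*2+0=6

5,6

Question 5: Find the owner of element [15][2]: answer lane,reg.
r=15->g=7,rb=1  c=2->cb=0,t=1,b0=0
L=7*4+1=29  i=0*4+1*2+0=2

29,2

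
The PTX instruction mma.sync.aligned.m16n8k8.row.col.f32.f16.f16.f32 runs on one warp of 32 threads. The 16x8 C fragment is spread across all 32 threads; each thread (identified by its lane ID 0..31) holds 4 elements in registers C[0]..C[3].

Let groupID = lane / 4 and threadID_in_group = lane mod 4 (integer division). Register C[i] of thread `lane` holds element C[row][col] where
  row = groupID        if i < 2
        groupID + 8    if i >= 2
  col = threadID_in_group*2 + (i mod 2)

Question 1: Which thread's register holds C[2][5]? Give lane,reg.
r=2⇒gr=2,Rb=0  c=5⇒th=2,odd=1
L=2*4+2=10  i=0*2+1=1

10,1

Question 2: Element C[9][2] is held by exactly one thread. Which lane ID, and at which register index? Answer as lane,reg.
r=9⇒gr=1,Rb=1  c=2⇒th=1,odd=0
L=1*4+1=5  i=1*2+0=2

5,2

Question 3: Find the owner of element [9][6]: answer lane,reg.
r:9=>grp=1,rB=1  c:6=>tig=3,lo=0
L=1*4+3=7  i=1*2+0=2

7,2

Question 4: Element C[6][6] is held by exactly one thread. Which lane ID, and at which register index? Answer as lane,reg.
27,0

r=6→G=6,rhi=0  c=6→T=3,p=0
L=6*4+3=27  i=0*2+0=0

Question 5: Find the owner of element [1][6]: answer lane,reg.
7,0

r:1=>grp=1,rB=0  c:6=>tig=3,lo=0
L=1*4+3=7  i=0*2+0=0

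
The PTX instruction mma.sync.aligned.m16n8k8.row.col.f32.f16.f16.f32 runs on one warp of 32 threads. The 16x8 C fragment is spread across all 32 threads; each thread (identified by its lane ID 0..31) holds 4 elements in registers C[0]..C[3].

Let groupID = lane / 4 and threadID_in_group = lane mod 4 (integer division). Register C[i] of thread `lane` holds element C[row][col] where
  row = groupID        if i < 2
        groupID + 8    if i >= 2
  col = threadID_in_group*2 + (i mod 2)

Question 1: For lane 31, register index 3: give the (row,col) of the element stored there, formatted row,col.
15,7

lane 31: G=7 (31/4), T=3 (31%4)
i=3: r=7+8=15, c=3*2+1=7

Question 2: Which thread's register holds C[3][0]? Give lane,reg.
r:3=>grp=3,rB=0  c:0=>tig=0,lo=0
L=3*4+0=12  i=0*2+0=0

12,0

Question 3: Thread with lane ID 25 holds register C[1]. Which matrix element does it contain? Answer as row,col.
6,3

lane 25⇒25/4=6, 25 mod 4=1
i=1  r:6+0⇒6  c:2·1+1⇒3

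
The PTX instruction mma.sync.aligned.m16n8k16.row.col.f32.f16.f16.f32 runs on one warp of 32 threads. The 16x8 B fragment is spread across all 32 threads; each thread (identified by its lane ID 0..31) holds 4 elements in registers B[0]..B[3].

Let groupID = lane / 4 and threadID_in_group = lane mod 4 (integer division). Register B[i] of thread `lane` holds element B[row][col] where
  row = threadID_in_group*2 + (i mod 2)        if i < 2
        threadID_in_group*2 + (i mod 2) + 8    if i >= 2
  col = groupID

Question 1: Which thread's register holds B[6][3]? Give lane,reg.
15,0

c: 3->gid=3  r: 6->r8=0,tid=3,i&1=0
L=3*4+3=15  i=0*2+0=0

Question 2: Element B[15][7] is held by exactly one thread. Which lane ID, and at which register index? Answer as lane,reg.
c:7=>grp=7  r:15=>rB=1,tig=3,lo=1
L=7*4+3=31  i=1*2+1=3

31,3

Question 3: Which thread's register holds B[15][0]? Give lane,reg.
c: 0->gid=0  r: 15->r8=1,tid=3,i&1=1
L=0*4+3=3  i=1*2+1=3

3,3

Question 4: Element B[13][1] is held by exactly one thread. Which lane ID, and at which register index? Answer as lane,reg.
c=1->g=1  r=13->rb=1,t=2,b0=1
L=1*4+2=6  i=1*2+1=3

6,3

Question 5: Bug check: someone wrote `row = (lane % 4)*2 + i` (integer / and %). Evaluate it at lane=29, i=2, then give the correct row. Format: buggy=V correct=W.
buggy=4 correct=10

`(lane % 4)*2 + i`[29,2]->4
29: g=7,t=1
[2] (1*2+0+8,7) = (10,7)
row: 4 vs 10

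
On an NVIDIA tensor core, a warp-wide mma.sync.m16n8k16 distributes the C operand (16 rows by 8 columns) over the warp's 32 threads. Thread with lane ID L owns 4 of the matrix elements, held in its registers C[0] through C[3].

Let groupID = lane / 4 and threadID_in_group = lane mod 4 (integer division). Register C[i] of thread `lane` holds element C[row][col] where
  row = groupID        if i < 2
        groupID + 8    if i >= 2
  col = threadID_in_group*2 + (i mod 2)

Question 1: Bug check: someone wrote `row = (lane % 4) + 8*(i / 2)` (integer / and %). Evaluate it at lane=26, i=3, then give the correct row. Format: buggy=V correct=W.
`(lane % 4) + 8*(i / 2)`[26,3]→10
L=26→G=26>>2=6, T=26&3=2
[3]→row 6+8=14  col 2·2+1=5
row: 10 vs 14

buggy=10 correct=14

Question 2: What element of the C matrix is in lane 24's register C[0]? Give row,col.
24: gid=6,tid=0
[0] (6+0,0*2+0) = (6,0)

6,0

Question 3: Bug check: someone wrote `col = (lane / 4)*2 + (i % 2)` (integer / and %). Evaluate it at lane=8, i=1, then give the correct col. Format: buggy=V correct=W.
`(lane / 4)*2 + (i % 2)`[8,1]->5
lane 8->8/4=2, 8 mod 4=0
i=1  r:2+0->2  c:2·0+1->1
col: 5 vs 1

buggy=5 correct=1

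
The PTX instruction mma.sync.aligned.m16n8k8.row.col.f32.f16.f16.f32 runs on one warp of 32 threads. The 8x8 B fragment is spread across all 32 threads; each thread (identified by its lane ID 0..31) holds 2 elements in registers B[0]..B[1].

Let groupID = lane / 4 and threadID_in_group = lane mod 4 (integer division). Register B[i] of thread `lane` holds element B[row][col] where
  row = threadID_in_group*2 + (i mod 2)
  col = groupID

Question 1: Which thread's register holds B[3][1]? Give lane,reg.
5,1

c=1->g=1  r=3->t=1,b0=1
L=1*4+1=5  i=1=1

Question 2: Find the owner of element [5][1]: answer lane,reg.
6,1

c=1->g=1  r=5->t=2,b0=1
L=1*4+2=6  i=1=1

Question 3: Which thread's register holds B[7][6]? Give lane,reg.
c:6=>grp=6  r:7=>tig=3,lo=1
L=6*4+3=27  i=1=1

27,1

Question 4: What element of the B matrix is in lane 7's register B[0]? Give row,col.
7: g=1,t=3
[0] (3*2+0,1) = (6,1)

6,1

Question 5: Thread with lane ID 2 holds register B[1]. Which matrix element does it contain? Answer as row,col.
2: gid=0,tid=2
[1] (2*2+1,0) = (5,0)

5,0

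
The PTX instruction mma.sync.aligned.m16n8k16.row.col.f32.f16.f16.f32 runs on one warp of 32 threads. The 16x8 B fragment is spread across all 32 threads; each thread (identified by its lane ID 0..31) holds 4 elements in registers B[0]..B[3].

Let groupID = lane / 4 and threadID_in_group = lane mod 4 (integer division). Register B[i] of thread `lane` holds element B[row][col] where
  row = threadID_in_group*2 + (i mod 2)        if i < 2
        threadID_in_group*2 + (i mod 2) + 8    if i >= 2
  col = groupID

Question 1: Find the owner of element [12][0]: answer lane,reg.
2,2

c=0⇒gr=0  r=12⇒Rb=1,th=2,odd=0
L=0*4+2=2  i=1*2+0=2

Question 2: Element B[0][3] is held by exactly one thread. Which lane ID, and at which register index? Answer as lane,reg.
12,0

c=3→G=3  r=0→rhi=0,T=0,p=0
L=3*4+0=12  i=0*2+0=0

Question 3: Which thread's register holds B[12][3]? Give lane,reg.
c=3→G=3  r=12→rhi=1,T=2,p=0
L=3*4+2=14  i=1*2+0=2

14,2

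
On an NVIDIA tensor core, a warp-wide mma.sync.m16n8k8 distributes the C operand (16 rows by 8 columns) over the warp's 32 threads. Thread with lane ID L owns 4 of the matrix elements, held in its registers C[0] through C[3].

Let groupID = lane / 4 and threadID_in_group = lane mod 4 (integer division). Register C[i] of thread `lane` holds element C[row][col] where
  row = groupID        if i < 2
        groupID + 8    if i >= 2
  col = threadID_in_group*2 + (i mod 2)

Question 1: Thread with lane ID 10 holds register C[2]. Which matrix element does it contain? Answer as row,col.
10,4

10: gr=2,th=2
[2] (2+8,2*2+0) = (10,4)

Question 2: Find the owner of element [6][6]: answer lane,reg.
27,0

r=6→G=6,rhi=0  c=6→T=3,p=0
L=6*4+3=27  i=0*2+0=0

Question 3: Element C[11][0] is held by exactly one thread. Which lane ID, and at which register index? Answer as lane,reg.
12,2

r=11→G=3,rhi=1  c=0→T=0,p=0
L=3*4+0=12  i=1*2+0=2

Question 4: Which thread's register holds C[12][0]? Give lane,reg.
16,2

r: 12->gid=4,r8=1  c: 0->tid=0,i&1=0
L=4*4+0=16  i=1*2+0=2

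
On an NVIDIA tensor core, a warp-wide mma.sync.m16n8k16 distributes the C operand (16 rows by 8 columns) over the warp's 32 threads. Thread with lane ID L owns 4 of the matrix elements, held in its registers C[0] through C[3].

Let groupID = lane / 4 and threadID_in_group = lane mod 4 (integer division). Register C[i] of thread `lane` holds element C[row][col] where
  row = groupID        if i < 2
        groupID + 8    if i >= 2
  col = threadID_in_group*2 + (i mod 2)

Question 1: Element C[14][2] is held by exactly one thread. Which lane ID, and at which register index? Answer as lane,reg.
25,2

r: 14->gid=6,r8=1  c: 2->tid=1,i&1=0
L=6*4+1=25  i=1*2+0=2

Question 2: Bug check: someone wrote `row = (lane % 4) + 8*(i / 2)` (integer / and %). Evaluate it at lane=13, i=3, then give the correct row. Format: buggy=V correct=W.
`(lane % 4) + 8*(i / 2)`[13,3]->9
lane 13: gid=3 (13/4), tid=1 (13%4)
i=3: r=3+8=11, c=1*2+1=3
row: 9 vs 11

buggy=9 correct=11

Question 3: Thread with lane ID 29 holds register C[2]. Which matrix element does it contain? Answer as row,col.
15,2

L=29⇒gr=29>>2=7, th=29&3=1
[2]⇒row 7+8=15  col 1·2+0=2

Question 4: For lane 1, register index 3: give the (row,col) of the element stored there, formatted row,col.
lane 1=>1/4=0, 1 mod 4=1
i=3  r:0+8=>8  c:2·1+1=>3

8,3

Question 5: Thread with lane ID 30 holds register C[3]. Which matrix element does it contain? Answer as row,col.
30: gr=7,th=2
[3] (7+8,2*2+1) = (15,5)

15,5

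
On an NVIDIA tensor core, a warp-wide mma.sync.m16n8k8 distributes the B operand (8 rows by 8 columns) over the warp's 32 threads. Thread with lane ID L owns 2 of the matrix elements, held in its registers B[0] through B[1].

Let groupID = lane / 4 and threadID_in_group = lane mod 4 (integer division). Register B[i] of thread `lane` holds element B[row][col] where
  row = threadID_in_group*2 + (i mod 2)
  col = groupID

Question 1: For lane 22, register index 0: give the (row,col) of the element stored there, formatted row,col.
L=22=>grp=22>>2=5, tig=22&3=2
[0]=>row 2·2+0=4  col grp=5

4,5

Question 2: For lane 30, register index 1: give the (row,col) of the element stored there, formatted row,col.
5,7

30: gid=7,tid=2
[1] (2*2+1,7) = (5,7)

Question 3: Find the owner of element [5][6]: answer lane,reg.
c=6⇒gr=6  r=5⇒th=2,odd=1
L=6*4+2=26  i=1=1

26,1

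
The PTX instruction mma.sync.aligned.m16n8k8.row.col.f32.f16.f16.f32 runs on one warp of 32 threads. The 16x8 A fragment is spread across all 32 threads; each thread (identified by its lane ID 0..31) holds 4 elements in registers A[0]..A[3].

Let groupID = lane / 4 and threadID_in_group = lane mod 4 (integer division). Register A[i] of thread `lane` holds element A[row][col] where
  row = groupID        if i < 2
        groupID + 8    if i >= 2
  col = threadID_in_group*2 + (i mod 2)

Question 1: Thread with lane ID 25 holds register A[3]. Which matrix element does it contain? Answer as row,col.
L=25=>grp=25>>2=6, tig=25&3=1
[3]=>row 6+8=14  col 1·2+1=3

14,3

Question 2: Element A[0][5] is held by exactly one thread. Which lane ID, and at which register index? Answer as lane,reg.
2,1

r=0→G=0,rhi=0  c=5→T=2,p=1
L=0*4+2=2  i=0*2+1=1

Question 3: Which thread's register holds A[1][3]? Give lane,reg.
5,1

r:1=>grp=1,rB=0  c:3=>tig=1,lo=1
L=1*4+1=5  i=0*2+1=1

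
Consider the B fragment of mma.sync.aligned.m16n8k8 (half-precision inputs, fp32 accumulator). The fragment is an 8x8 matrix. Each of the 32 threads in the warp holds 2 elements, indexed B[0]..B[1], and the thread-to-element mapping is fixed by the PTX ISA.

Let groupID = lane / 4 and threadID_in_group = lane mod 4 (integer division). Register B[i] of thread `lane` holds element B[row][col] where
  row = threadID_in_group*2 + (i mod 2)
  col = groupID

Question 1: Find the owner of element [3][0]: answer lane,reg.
1,1

c=0⇒gr=0  r=3⇒th=1,odd=1
L=0*4+1=1  i=1=1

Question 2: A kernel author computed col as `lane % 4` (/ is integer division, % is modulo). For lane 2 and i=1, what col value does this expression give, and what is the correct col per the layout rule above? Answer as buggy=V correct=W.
buggy=2 correct=0

`lane % 4`[2,1]=>2
lane 2: grp=0 (2/4), tig=2 (2%4)
i=1: r=2*2+1=5, c=grp=0
col: 2 vs 0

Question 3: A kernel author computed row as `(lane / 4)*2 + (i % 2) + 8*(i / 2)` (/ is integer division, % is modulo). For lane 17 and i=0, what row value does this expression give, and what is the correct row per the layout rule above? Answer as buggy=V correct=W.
buggy=8 correct=2

`(lane / 4)*2 + (i % 2) + 8*(i / 2)`[17,0]->8
17: gid=4,tid=1
[0] (1*2+0,4) = (2,4)
row: 8 vs 2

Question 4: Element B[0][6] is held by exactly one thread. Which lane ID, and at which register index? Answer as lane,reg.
24,0

c: 6->gid=6  r: 0->tid=0,i&1=0
L=6*4+0=24  i=0=0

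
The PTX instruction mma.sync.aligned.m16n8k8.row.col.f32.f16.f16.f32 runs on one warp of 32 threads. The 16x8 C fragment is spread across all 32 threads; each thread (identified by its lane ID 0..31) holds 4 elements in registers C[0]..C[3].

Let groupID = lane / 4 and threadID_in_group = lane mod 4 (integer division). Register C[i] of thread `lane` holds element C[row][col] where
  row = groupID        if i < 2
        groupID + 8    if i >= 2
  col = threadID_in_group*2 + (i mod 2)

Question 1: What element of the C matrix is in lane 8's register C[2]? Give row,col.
L=8->g=8>>2=2, t=8&3=0
[2]->row 2+8=10  col 0·2+0=0

10,0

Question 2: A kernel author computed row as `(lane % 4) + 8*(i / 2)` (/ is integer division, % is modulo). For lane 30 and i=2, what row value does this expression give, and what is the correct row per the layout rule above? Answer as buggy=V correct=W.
buggy=10 correct=15

`(lane % 4) + 8*(i / 2)`[30,2]->10
L=30->g=30>>2=7, t=30&3=2
[2]->row 7+8=15  col 2·2+0=4
row: 10 vs 15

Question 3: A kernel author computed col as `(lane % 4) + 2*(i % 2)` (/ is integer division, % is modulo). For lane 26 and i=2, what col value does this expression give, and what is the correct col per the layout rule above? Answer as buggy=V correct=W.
buggy=2 correct=4

`(lane % 4) + 2*(i % 2)`[26,2]⇒2
lane 26⇒26/4=6, 26 mod 4=2
i=2  r:6+8⇒14  c:2·2+0⇒4
col: 2 vs 4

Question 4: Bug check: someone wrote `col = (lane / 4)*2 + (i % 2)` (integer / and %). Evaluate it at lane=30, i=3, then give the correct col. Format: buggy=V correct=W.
`(lane / 4)*2 + (i % 2)`[30,3]→15
lane 30: G=7 (30/4), T=2 (30%4)
i=3: r=7+8=15, c=2*2+1=5
col: 15 vs 5

buggy=15 correct=5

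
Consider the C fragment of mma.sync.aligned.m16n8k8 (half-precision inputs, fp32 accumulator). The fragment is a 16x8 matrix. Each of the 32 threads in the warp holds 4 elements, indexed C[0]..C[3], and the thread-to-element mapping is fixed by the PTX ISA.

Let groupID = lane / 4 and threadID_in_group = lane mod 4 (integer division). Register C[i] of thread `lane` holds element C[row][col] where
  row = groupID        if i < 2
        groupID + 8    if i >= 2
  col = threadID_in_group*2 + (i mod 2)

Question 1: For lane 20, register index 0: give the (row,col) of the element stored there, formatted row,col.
5,0

lane 20=>20/4=5, 20 mod 4=0
i=0  r:5+0=>5  c:2·0+0=>0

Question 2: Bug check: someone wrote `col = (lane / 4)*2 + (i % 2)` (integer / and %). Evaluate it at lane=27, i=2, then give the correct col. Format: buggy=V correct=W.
buggy=12 correct=6

`(lane / 4)*2 + (i % 2)`[27,2]->12
lane 27->27/4=6, 27 mod 4=3
i=2  r:6+8->14  c:2·3+0->6
col: 12 vs 6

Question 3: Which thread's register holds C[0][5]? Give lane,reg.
2,1

r=0⇒gr=0,Rb=0  c=5⇒th=2,odd=1
L=0*4+2=2  i=0*2+1=1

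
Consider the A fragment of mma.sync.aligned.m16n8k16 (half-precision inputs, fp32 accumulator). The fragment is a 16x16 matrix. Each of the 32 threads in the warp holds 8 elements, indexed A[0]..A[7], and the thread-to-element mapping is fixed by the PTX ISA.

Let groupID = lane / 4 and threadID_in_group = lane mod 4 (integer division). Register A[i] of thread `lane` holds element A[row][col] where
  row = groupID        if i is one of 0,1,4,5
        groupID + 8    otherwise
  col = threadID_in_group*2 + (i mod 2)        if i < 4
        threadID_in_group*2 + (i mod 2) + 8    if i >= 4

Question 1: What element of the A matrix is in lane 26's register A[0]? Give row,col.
lane 26⇒26/4=6, 26 mod 4=2
i=0  r:6+0⇒6  c:2·2+0+0⇒4

6,4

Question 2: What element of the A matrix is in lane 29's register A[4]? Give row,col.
lane 29→29/4=7, 29 mod 4=1
i=4  r:7+0→7  c:2·1+0+8→10

7,10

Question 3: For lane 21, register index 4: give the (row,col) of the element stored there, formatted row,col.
L=21->g=21>>2=5, t=21&3=1
[4]->row 5+0=5  col 1·2+0+8=10

5,10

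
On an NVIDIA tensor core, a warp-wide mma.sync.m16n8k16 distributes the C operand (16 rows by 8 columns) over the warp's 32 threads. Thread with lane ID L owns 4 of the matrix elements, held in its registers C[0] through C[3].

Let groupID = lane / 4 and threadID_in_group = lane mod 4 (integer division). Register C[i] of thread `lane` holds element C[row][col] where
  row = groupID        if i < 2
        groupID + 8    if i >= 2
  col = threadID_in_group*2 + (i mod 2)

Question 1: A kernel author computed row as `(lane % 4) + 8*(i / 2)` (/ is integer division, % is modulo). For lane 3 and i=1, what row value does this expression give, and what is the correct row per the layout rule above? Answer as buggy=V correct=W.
buggy=3 correct=0

`(lane % 4) + 8*(i / 2)`[3,1]->3
lane 3->3/4=0, 3 mod 4=3
i=1  r:0+0->0  c:2·3+1->7
row: 3 vs 0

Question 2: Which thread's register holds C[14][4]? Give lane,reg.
r=14->g=6,rb=1  c=4->t=2,b0=0
L=6*4+2=26  i=1*2+0=2

26,2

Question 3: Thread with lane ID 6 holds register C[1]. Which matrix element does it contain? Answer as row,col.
1,5

L=6=>grp=6>>2=1, tig=6&3=2
[1]=>row 1+0=1  col 2·2+1=5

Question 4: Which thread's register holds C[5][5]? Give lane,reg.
22,1

r:5=>grp=5,rB=0  c:5=>tig=2,lo=1
L=5*4+2=22  i=0*2+1=1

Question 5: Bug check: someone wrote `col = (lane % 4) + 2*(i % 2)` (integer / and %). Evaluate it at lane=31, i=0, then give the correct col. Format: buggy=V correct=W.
`(lane % 4) + 2*(i % 2)`[31,0]⇒3
lane 31: gr=7 (31/4), th=3 (31%4)
i=0: r=7+0=7, c=3*2+0=6
col: 3 vs 6

buggy=3 correct=6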